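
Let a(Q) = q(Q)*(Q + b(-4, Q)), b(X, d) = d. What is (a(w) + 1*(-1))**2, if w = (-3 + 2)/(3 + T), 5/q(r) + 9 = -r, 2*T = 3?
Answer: 3481/6241 ≈ 0.55776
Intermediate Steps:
T = 3/2 (T = (1/2)*3 = 3/2 ≈ 1.5000)
q(r) = 5/(-9 - r)
w = -2/9 (w = (-3 + 2)/(3 + 3/2) = -1/9/2 = -1*2/9 = -2/9 ≈ -0.22222)
a(Q) = -10*Q/(9 + Q) (a(Q) = (-5/(9 + Q))*(Q + Q) = (-5/(9 + Q))*(2*Q) = -10*Q/(9 + Q))
(a(w) + 1*(-1))**2 = (-10*(-2/9)/(9 - 2/9) + 1*(-1))**2 = (-10*(-2/9)/79/9 - 1)**2 = (-10*(-2/9)*9/79 - 1)**2 = (20/79 - 1)**2 = (-59/79)**2 = 3481/6241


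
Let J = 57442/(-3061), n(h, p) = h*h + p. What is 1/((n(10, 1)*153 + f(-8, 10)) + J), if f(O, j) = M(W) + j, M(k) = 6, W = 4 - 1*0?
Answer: 3061/47293167 ≈ 6.4724e-5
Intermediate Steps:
W = 4 (W = 4 + 0 = 4)
f(O, j) = 6 + j
n(h, p) = p + h² (n(h, p) = h² + p = p + h²)
J = -57442/3061 (J = 57442*(-1/3061) = -57442/3061 ≈ -18.766)
1/((n(10, 1)*153 + f(-8, 10)) + J) = 1/(((1 + 10²)*153 + (6 + 10)) - 57442/3061) = 1/(((1 + 100)*153 + 16) - 57442/3061) = 1/((101*153 + 16) - 57442/3061) = 1/((15453 + 16) - 57442/3061) = 1/(15469 - 57442/3061) = 1/(47293167/3061) = 3061/47293167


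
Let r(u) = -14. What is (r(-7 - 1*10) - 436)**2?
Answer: 202500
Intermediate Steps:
(r(-7 - 1*10) - 436)**2 = (-14 - 436)**2 = (-450)**2 = 202500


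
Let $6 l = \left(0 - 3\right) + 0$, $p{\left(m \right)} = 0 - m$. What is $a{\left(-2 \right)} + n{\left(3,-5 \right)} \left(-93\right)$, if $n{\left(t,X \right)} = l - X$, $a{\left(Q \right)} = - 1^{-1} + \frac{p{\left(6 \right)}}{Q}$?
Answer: $- \frac{833}{2} \approx -416.5$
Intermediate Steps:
$p{\left(m \right)} = - m$
$l = - \frac{1}{2}$ ($l = \frac{\left(0 - 3\right) + 0}{6} = \frac{-3 + 0}{6} = \frac{1}{6} \left(-3\right) = - \frac{1}{2} \approx -0.5$)
$a{\left(Q \right)} = -1 - \frac{6}{Q}$ ($a{\left(Q \right)} = - 1^{-1} + \frac{\left(-1\right) 6}{Q} = \left(-1\right) 1 - \frac{6}{Q} = -1 - \frac{6}{Q}$)
$n{\left(t,X \right)} = - \frac{1}{2} - X$
$a{\left(-2 \right)} + n{\left(3,-5 \right)} \left(-93\right) = \frac{-6 - -2}{-2} + \left(- \frac{1}{2} - -5\right) \left(-93\right) = - \frac{-6 + 2}{2} + \left(- \frac{1}{2} + 5\right) \left(-93\right) = \left(- \frac{1}{2}\right) \left(-4\right) + \frac{9}{2} \left(-93\right) = 2 - \frac{837}{2} = - \frac{833}{2}$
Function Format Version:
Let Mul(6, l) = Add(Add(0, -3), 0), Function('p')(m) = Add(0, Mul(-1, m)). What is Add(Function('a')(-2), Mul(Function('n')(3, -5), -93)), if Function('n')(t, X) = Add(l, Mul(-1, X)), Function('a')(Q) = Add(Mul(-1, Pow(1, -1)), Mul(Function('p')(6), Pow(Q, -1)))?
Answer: Rational(-833, 2) ≈ -416.50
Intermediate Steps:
Function('p')(m) = Mul(-1, m)
l = Rational(-1, 2) (l = Mul(Rational(1, 6), Add(Add(0, -3), 0)) = Mul(Rational(1, 6), Add(-3, 0)) = Mul(Rational(1, 6), -3) = Rational(-1, 2) ≈ -0.50000)
Function('a')(Q) = Add(-1, Mul(-6, Pow(Q, -1))) (Function('a')(Q) = Add(Mul(-1, Pow(1, -1)), Mul(Mul(-1, 6), Pow(Q, -1))) = Add(Mul(-1, 1), Mul(-6, Pow(Q, -1))) = Add(-1, Mul(-6, Pow(Q, -1))))
Function('n')(t, X) = Add(Rational(-1, 2), Mul(-1, X))
Add(Function('a')(-2), Mul(Function('n')(3, -5), -93)) = Add(Mul(Pow(-2, -1), Add(-6, Mul(-1, -2))), Mul(Add(Rational(-1, 2), Mul(-1, -5)), -93)) = Add(Mul(Rational(-1, 2), Add(-6, 2)), Mul(Add(Rational(-1, 2), 5), -93)) = Add(Mul(Rational(-1, 2), -4), Mul(Rational(9, 2), -93)) = Add(2, Rational(-837, 2)) = Rational(-833, 2)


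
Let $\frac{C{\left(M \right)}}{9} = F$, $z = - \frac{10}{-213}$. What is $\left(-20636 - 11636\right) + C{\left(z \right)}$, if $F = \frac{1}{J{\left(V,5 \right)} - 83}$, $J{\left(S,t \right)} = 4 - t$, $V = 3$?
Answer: $- \frac{903619}{28} \approx -32272.0$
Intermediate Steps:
$F = - \frac{1}{84}$ ($F = \frac{1}{\left(4 - 5\right) - 83} = \frac{1}{-1 - 83} = \frac{1}{-84} = - \frac{1}{84} \approx -0.011905$)
$z = \frac{10}{213}$ ($z = \left(-10\right) \left(- \frac{1}{213}\right) = \frac{10}{213} \approx 0.046948$)
$C{\left(M \right)} = - \frac{3}{28}$ ($C{\left(M \right)} = 9 \left(- \frac{1}{84}\right) = - \frac{3}{28}$)
$\left(-20636 - 11636\right) + C{\left(z \right)} = \left(-20636 - 11636\right) - \frac{3}{28} = -32272 - \frac{3}{28} = - \frac{903619}{28}$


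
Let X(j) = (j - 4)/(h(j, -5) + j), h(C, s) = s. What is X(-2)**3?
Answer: 216/343 ≈ 0.62974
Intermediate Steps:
X(j) = (-4 + j)/(-5 + j) (X(j) = (j - 4)/(-5 + j) = (-4 + j)/(-5 + j))
X(-2)**3 = ((-4 - 2)/(-5 - 2))**3 = (-6/(-7))**3 = (-1/7*(-6))**3 = (6/7)**3 = 216/343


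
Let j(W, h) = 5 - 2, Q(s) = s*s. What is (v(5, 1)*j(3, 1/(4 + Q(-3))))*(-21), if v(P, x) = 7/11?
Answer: -441/11 ≈ -40.091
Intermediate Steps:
Q(s) = s²
v(P, x) = 7/11 (v(P, x) = 7*(1/11) = 7/11)
j(W, h) = 3
(v(5, 1)*j(3, 1/(4 + Q(-3))))*(-21) = ((7/11)*3)*(-21) = (21/11)*(-21) = -441/11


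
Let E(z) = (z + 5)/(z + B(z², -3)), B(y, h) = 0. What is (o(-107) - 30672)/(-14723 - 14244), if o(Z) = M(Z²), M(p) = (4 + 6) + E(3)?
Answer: 91978/86901 ≈ 1.0584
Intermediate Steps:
E(z) = (5 + z)/z (E(z) = (z + 5)/(z + 0) = (5 + z)/z)
M(p) = 38/3 (M(p) = (4 + 6) + (5 + 3)/3 = 10 + (⅓)*8 = 10 + 8/3 = 38/3)
o(Z) = 38/3
(o(-107) - 30672)/(-14723 - 14244) = (38/3 - 30672)/(-14723 - 14244) = -91978/3/(-28967) = -91978/3*(-1/28967) = 91978/86901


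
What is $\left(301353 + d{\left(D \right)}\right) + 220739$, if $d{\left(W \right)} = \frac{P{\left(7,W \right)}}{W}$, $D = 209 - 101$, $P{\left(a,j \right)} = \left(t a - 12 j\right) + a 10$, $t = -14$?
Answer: $\frac{14096153}{27} \approx 5.2208 \cdot 10^{5}$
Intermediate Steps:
$P{\left(a,j \right)} = - 12 j - 4 a$ ($P{\left(a,j \right)} = \left(- 14 a - 12 j\right) + a 10 = \left(- 14 a - 12 j\right) + 10 a = - 12 j - 4 a$)
$D = 108$ ($D = 209 - 101 = 108$)
$d{\left(W \right)} = \frac{-28 - 12 W}{W}$ ($d{\left(W \right)} = \frac{- 12 W - 28}{W} = \frac{-28 - 12 W}{W}$)
$\left(301353 + d{\left(D \right)}\right) + 220739 = \left(301353 - \left(12 + \frac{28}{108}\right)\right) + 220739 = \left(301353 - \frac{331}{27}\right) + 220739 = \frac{8136200}{27} + 220739 = \frac{14096153}{27}$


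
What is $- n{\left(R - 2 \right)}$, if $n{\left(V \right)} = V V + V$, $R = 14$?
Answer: $-156$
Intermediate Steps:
$n{\left(V \right)} = V + V^{2}$ ($n{\left(V \right)} = V^{2} + V = V + V^{2}$)
$- n{\left(R - 2 \right)} = - \left(14 - 2\right) \left(1 + \left(14 - 2\right)\right) = - 12 \left(1 + 12\right) = - 12 \cdot 13 = \left(-1\right) 156 = -156$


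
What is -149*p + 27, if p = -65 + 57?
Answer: 1219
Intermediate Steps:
p = -8
-149*p + 27 = -149*(-8) + 27 = 1192 + 27 = 1219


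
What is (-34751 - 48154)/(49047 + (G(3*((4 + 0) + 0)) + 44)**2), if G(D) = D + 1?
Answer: -27635/17432 ≈ -1.5853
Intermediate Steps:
G(D) = 1 + D
(-34751 - 48154)/(49047 + (G(3*((4 + 0) + 0)) + 44)**2) = (-34751 - 48154)/(49047 + ((1 + 3*((4 + 0) + 0)) + 44)**2) = -82905/(49047 + ((1 + 3*(4 + 0)) + 44)**2) = -82905/(49047 + ((1 + 3*4) + 44)**2) = -82905/(49047 + ((1 + 12) + 44)**2) = -82905/(49047 + (13 + 44)**2) = -82905/(49047 + 57**2) = -82905/(49047 + 3249) = -82905/52296 = -82905*1/52296 = -27635/17432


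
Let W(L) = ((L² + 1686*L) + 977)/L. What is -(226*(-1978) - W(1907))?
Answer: 859335224/1907 ≈ 4.5062e+5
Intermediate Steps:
W(L) = (977 + L² + 1686*L)/L
-(226*(-1978) - W(1907)) = -(226*(-1978) - (1686 + 1907 + 977/1907)) = -(-447028 - (1686 + 1907 + 977*(1/1907))) = -(-447028 - (1686 + 1907 + 977/1907)) = -(-447028 - 1*6852828/1907) = -(-447028 - 6852828/1907) = -1*(-859335224/1907) = 859335224/1907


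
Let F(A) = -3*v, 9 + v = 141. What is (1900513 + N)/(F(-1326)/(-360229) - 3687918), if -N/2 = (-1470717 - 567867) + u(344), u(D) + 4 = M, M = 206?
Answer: -2153188516433/1328495012826 ≈ -1.6208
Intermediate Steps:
v = 132 (v = -9 + 141 = 132)
u(D) = 202 (u(D) = -4 + 206 = 202)
F(A) = -396 (F(A) = -3*132 = -396)
N = 4076764 (N = -2*((-1470717 - 567867) + 202) = -2*(-2038584 + 202) = -2*(-2038382) = 4076764)
(1900513 + N)/(F(-1326)/(-360229) - 3687918) = (1900513 + 4076764)/(-396/(-360229) - 3687918) = 5977277/(-396*(-1/360229) - 3687918) = 5977277/(396/360229 - 3687918) = 5977277/(-1328495012826/360229) = 5977277*(-360229/1328495012826) = -2153188516433/1328495012826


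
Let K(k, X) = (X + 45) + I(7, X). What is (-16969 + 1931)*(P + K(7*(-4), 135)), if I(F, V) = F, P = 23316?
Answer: -353438114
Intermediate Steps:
K(k, X) = 52 + X (K(k, X) = (X + 45) + 7 = (45 + X) + 7 = 52 + X)
(-16969 + 1931)*(P + K(7*(-4), 135)) = (-16969 + 1931)*(23316 + (52 + 135)) = -15038*(23316 + 187) = -15038*23503 = -353438114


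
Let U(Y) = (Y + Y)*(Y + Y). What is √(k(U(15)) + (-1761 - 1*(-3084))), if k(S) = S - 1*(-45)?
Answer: 18*√7 ≈ 47.624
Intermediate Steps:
U(Y) = 4*Y² (U(Y) = (2*Y)*(2*Y) = 4*Y²)
k(S) = 45 + S (k(S) = S + 45 = 45 + S)
√(k(U(15)) + (-1761 - 1*(-3084))) = √((45 + 4*15²) + (-1761 - 1*(-3084))) = √((45 + 4*225) + (-1761 + 3084)) = √((45 + 900) + 1323) = √(945 + 1323) = √2268 = 18*√7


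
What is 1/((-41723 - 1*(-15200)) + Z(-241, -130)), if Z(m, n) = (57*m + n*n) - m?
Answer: -1/23119 ≈ -4.3254e-5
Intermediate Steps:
Z(m, n) = n² + 56*m (Z(m, n) = (57*m + n²) - m = (n² + 57*m) - m = n² + 56*m)
1/((-41723 - 1*(-15200)) + Z(-241, -130)) = 1/((-41723 - 1*(-15200)) + ((-130)² + 56*(-241))) = 1/((-41723 + 15200) + (16900 - 13496)) = 1/(-26523 + 3404) = 1/(-23119) = -1/23119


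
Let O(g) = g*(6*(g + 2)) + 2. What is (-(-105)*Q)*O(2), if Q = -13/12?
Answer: -11375/2 ≈ -5687.5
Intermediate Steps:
Q = -13/12 (Q = -13*1/12 = -13/12 ≈ -1.0833)
O(g) = 2 + g*(12 + 6*g) (O(g) = g*(6*(2 + g)) + 2 = g*(12 + 6*g) + 2 = 2 + g*(12 + 6*g))
(-(-105)*Q)*O(2) = (-(-105)*(-13)/12)*(2 + 6*2² + 12*2) = (-35*13/4)*(2 + 6*4 + 24) = -455*(2 + 24 + 24)/4 = -455/4*50 = -11375/2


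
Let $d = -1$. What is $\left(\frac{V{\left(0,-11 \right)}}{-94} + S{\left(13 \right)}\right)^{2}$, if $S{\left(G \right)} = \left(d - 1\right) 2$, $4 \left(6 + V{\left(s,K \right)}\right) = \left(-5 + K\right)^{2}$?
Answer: $\frac{47089}{2209} \approx 21.317$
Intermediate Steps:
$V{\left(s,K \right)} = -6 + \frac{\left(-5 + K\right)^{2}}{4}$
$S{\left(G \right)} = -4$ ($S{\left(G \right)} = \left(-1 - 1\right) 2 = \left(-2\right) 2 = -4$)
$\left(\frac{V{\left(0,-11 \right)}}{-94} + S{\left(13 \right)}\right)^{2} = \left(\frac{-6 + \frac{\left(-5 - 11\right)^{2}}{4}}{-94} - 4\right)^{2} = \left(\left(-6 + \frac{\left(-16\right)^{2}}{4}\right) \left(- \frac{1}{94}\right) - 4\right)^{2} = \left(\left(-6 + \frac{1}{4} \cdot 256\right) \left(- \frac{1}{94}\right) - 4\right)^{2} = \left(\left(-6 + 64\right) \left(- \frac{1}{94}\right) - 4\right)^{2} = \left(58 \left(- \frac{1}{94}\right) - 4\right)^{2} = \left(- \frac{29}{47} - 4\right)^{2} = \left(- \frac{217}{47}\right)^{2} = \frac{47089}{2209}$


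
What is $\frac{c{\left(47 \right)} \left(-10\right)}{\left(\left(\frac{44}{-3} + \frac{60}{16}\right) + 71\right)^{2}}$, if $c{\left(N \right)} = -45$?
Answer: $\frac{64800}{519841} \approx 0.12465$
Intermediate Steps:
$\frac{c{\left(47 \right)} \left(-10\right)}{\left(\left(\frac{44}{-3} + \frac{60}{16}\right) + 71\right)^{2}} = \frac{\left(-45\right) \left(-10\right)}{\left(\left(\frac{44}{-3} + \frac{60}{16}\right) + 71\right)^{2}} = \frac{450}{\left(\left(44 \left(- \frac{1}{3}\right) + 60 \cdot \frac{1}{16}\right) + 71\right)^{2}} = \frac{450}{\left(\left(- \frac{44}{3} + \frac{15}{4}\right) + 71\right)^{2}} = \frac{450}{\left(- \frac{131}{12} + 71\right)^{2}} = \frac{450}{\left(\frac{721}{12}\right)^{2}} = \frac{450}{\frac{519841}{144}} = 450 \cdot \frac{144}{519841} = \frac{64800}{519841}$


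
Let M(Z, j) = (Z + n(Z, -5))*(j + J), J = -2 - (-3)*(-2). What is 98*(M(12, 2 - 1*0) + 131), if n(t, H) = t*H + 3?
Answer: 39298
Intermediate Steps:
n(t, H) = 3 + H*t (n(t, H) = H*t + 3 = 3 + H*t)
J = -8 (J = -2 - 1*6 = -2 - 6 = -8)
M(Z, j) = (-8 + j)*(3 - 4*Z) (M(Z, j) = (Z + (3 - 5*Z))*(j - 8) = (3 - 4*Z)*(-8 + j) = (-8 + j)*(3 - 4*Z))
98*(M(12, 2 - 1*0) + 131) = 98*((-24 + 3*(2 - 1*0) + 32*12 - 4*12*(2 - 1*0)) + 131) = 98*((-24 + 3*(2 + 0) + 384 - 4*12*(2 + 0)) + 131) = 98*((-24 + 3*2 + 384 - 4*12*2) + 131) = 98*((-24 + 6 + 384 - 96) + 131) = 98*(270 + 131) = 98*401 = 39298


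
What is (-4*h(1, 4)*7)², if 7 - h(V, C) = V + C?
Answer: 3136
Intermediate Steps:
h(V, C) = 7 - C - V (h(V, C) = 7 - (V + C) = 7 - (C + V) = 7 + (-C - V) = 7 - C - V)
(-4*h(1, 4)*7)² = (-4*(7 - 1*4 - 1*1)*7)² = (-4*(7 - 4 - 1)*7)² = (-4*2*7)² = (-8*7)² = (-56)² = 3136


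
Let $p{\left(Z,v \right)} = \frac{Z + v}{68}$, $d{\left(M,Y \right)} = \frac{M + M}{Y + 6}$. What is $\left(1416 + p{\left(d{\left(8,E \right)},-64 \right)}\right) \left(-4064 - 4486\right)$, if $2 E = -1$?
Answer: $- \frac{2262535200}{187} \approx -1.2099 \cdot 10^{7}$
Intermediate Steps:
$E = - \frac{1}{2}$ ($E = \frac{1}{2} \left(-1\right) = - \frac{1}{2} \approx -0.5$)
$d{\left(M,Y \right)} = \frac{2 M}{6 + Y}$
$p{\left(Z,v \right)} = \frac{Z}{68} + \frac{v}{68}$ ($p{\left(Z,v \right)} = \left(Z + v\right) \frac{1}{68} = \frac{Z}{68} + \frac{v}{68}$)
$\left(1416 + p{\left(d{\left(8,E \right)},-64 \right)}\right) \left(-4064 - 4486\right) = \left(1416 + \left(\frac{2 \cdot 8 \frac{1}{6 - \frac{1}{2}}}{68} + \frac{1}{68} \left(-64\right)\right)\right) \left(-4064 - 4486\right) = \left(1416 - \left(\frac{16}{17} - \frac{2 \cdot 8 \frac{1}{\frac{11}{2}}}{68}\right)\right) \left(-8550\right) = \left(1416 - \left(\frac{16}{17} - \frac{2 \cdot 8 \cdot \frac{2}{11}}{68}\right)\right) \left(-8550\right) = \left(1416 + \left(\frac{1}{68} \cdot \frac{32}{11} - \frac{16}{17}\right)\right) \left(-8550\right) = \left(1416 + \left(\frac{8}{187} - \frac{16}{17}\right)\right) \left(-8550\right) = \left(1416 - \frac{168}{187}\right) \left(-8550\right) = \frac{264624}{187} \left(-8550\right) = - \frac{2262535200}{187}$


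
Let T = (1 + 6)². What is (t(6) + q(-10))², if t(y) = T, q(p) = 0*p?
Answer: 2401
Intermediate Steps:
q(p) = 0
T = 49 (T = 7² = 49)
t(y) = 49
(t(6) + q(-10))² = (49 + 0)² = 49² = 2401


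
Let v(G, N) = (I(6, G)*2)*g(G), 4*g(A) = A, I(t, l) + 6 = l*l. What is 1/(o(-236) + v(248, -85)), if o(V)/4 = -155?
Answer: 1/7625132 ≈ 1.3115e-7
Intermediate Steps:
I(t, l) = -6 + l² (I(t, l) = -6 + l*l = -6 + l²)
g(A) = A/4
o(V) = -620 (o(V) = 4*(-155) = -620)
v(G, N) = G*(-12 + 2*G²)/4 (v(G, N) = ((-6 + G²)*2)*(G/4) = (-12 + 2*G²)*(G/4) = G*(-12 + 2*G²)/4)
1/(o(-236) + v(248, -85)) = 1/(-620 + (½)*248*(-6 + 248²)) = 1/(-620 + (½)*248*(-6 + 61504)) = 1/(-620 + (½)*248*61498) = 1/(-620 + 7625752) = 1/7625132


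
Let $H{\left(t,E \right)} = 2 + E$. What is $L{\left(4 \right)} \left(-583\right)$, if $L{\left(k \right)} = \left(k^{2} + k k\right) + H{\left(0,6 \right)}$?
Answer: $-23320$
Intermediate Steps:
$L{\left(k \right)} = 8 + 2 k^{2}$ ($L{\left(k \right)} = \left(k^{2} + k k\right) + \left(2 + 6\right) = \left(k^{2} + k^{2}\right) + 8 = 2 k^{2} + 8 = 8 + 2 k^{2}$)
$L{\left(4 \right)} \left(-583\right) = \left(8 + 2 \cdot 4^{2}\right) \left(-583\right) = \left(8 + 2 \cdot 16\right) \left(-583\right) = \left(8 + 32\right) \left(-583\right) = 40 \left(-583\right) = -23320$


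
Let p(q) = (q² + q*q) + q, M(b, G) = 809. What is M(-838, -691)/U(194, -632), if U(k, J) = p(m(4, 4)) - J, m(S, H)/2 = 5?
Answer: 809/842 ≈ 0.96081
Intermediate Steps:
m(S, H) = 10 (m(S, H) = 2*5 = 10)
p(q) = q + 2*q² (p(q) = (q² + q²) + q = 2*q² + q = q + 2*q²)
U(k, J) = 210 - J (U(k, J) = 10*(1 + 2*10) - J = 10*(1 + 20) - J = 10*21 - J = 210 - J)
M(-838, -691)/U(194, -632) = 809/(210 - 1*(-632)) = 809/(210 + 632) = 809/842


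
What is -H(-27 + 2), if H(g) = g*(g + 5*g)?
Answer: -3750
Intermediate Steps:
H(g) = 6*g² (H(g) = g*(6*g) = 6*g²)
-H(-27 + 2) = -6*(-27 + 2)² = -6*(-25)² = -6*625 = -1*3750 = -3750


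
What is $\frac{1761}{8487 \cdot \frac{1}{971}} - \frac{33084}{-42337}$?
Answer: $\frac{24224710885}{119771373} \approx 202.26$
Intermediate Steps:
$\frac{1761}{8487 \cdot \frac{1}{971}} - \frac{33084}{-42337} = \frac{1761}{8487 \cdot \frac{1}{971}} - - \frac{33084}{42337} = \frac{1761}{\frac{8487}{971}} + \frac{33084}{42337} = 1761 \cdot \frac{971}{8487} + \frac{33084}{42337} = \frac{569977}{2829} + \frac{33084}{42337} = \frac{24224710885}{119771373}$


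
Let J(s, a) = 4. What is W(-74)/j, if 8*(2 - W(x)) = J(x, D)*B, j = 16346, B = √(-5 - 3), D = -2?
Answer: 1/8173 - I*√2/16346 ≈ 0.00012235 - 8.6517e-5*I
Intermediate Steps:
B = 2*I*√2 (B = √(-8) = 2*I*√2 ≈ 2.8284*I)
W(x) = 2 - I*√2 (W(x) = 2 - 2*I*√2/2 = 2 - I*√2)
W(-74)/j = (2 - I*√2)/16346 = (2 - I*√2)*(1/16346) = 1/8173 - I*√2/16346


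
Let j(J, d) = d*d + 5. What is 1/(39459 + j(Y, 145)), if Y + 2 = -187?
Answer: 1/60489 ≈ 1.6532e-5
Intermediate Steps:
Y = -189 (Y = -2 - 187 = -189)
j(J, d) = 5 + d² (j(J, d) = d² + 5 = 5 + d²)
1/(39459 + j(Y, 145)) = 1/(39459 + (5 + 145²)) = 1/(39459 + (5 + 21025)) = 1/(39459 + 21030) = 1/60489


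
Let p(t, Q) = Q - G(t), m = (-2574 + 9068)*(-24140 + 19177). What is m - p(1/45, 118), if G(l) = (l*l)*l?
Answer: -2936944169999/91125 ≈ -3.2230e+7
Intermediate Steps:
G(l) = l³ (G(l) = l²*l = l³)
m = -32229722 (m = 6494*(-4963) = -32229722)
p(t, Q) = Q - t³
m - p(1/45, 118) = -32229722 - (118 - (1/45)³) = -32229722 - (118 - 1*1/91125) = -32229722 - (118 - 1/91125) = -32229722 - 1*10752749/91125 = -32229722 - 10752749/91125 = -2936944169999/91125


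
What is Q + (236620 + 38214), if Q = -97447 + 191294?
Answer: 368681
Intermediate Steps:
Q = 93847
Q + (236620 + 38214) = 93847 + (236620 + 38214) = 93847 + 274834 = 368681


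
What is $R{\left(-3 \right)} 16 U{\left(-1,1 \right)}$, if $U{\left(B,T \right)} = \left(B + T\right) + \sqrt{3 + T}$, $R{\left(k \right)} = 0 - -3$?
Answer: $96$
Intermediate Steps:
$R{\left(k \right)} = 3$ ($R{\left(k \right)} = 0 + 3 = 3$)
$U{\left(B,T \right)} = B + T + \sqrt{3 + T}$
$R{\left(-3 \right)} 16 U{\left(-1,1 \right)} = 3 \cdot 16 \left(-1 + 1 + \sqrt{3 + 1}\right) = 48 \left(-1 + 1 + \sqrt{4}\right) = 48 \left(-1 + 1 + 2\right) = 48 \cdot 2 = 96$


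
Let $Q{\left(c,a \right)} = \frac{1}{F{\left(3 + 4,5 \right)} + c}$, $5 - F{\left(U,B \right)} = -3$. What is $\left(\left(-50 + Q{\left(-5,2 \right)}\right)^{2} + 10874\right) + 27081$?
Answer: $\frac{363796}{9} \approx 40422.0$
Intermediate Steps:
$F{\left(U,B \right)} = 8$ ($F{\left(U,B \right)} = 5 - -3 = 5 + 3 = 8$)
$Q{\left(c,a \right)} = \frac{1}{8 + c}$
$\left(\left(-50 + Q{\left(-5,2 \right)}\right)^{2} + 10874\right) + 27081 = \left(\left(-50 + \frac{1}{8 - 5}\right)^{2} + 10874\right) + 27081 = \left(\left(-50 + \frac{1}{3}\right)^{2} + 10874\right) + 27081 = \left(\left(- \frac{149}{3}\right)^{2} + 10874\right) + 27081 = \left(\frac{22201}{9} + 10874\right) + 27081 = \frac{120067}{9} + 27081 = \frac{363796}{9}$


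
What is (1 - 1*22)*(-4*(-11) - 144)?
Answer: 2100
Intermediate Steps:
(1 - 1*22)*(-4*(-11) - 144) = (1 - 22)*(44 - 144) = -21*(-100) = 2100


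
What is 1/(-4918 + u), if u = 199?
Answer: -1/4719 ≈ -0.00021191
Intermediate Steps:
1/(-4918 + u) = 1/(-4918 + 199) = 1/(-4719) = -1/4719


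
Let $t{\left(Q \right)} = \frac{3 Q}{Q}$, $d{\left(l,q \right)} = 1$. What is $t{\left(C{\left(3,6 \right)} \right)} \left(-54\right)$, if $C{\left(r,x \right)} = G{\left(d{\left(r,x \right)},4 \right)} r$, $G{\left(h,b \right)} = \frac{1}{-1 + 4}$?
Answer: $-162$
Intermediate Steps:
$G{\left(h,b \right)} = \frac{1}{3}$
$C{\left(r,x \right)} = \frac{r}{3}$
$t{\left(Q \right)} = 3$
$t{\left(C{\left(3,6 \right)} \right)} \left(-54\right) = 3 \left(-54\right) = -162$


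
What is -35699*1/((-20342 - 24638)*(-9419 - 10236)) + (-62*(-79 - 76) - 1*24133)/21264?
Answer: -1070023378103/1566593126800 ≈ -0.68303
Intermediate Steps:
-35699*1/((-20342 - 24638)*(-9419 - 10236)) + (-62*(-79 - 76) - 1*24133)/21264 = -35699/((-19655*(-44980))) + (-62*(-155) - 24133)*(1/21264) = -35699/884081900 + (9610 - 24133)*(1/21264) = -35699*1/884081900 - 14523*1/21264 = -35699/884081900 - 4841/7088 = -1070023378103/1566593126800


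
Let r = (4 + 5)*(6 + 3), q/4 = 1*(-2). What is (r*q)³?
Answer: -272097792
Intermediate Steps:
q = -8 (q = 4*(1*(-2)) = 4*(-2) = -8)
r = 81 (r = 9*9 = 81)
(r*q)³ = (81*(-8))³ = (-648)³ = -272097792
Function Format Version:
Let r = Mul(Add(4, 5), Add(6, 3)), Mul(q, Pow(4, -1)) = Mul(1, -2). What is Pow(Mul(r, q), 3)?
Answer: -272097792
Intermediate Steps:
q = -8 (q = Mul(4, Mul(1, -2)) = Mul(4, -2) = -8)
r = 81 (r = Mul(9, 9) = 81)
Pow(Mul(r, q), 3) = Pow(Mul(81, -8), 3) = Pow(-648, 3) = -272097792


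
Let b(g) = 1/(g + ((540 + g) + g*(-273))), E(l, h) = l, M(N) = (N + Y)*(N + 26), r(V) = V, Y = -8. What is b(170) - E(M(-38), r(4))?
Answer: -25132561/45530 ≈ -552.00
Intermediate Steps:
M(N) = (-8 + N)*(26 + N) (M(N) = (N - 8)*(N + 26) = (-8 + N)*(26 + N))
b(g) = 1/(540 - 271*g) (b(g) = 1/(g + ((540 + g) - 273*g)) = 1/(g + (540 - 272*g)) = 1/(540 - 271*g))
b(170) - E(M(-38), r(4)) = -1/(-540 + 271*170) - (-208 + (-38)² + 18*(-38)) = -1/(-540 + 46070) - (-208 + 1444 - 684) = -1/45530 - 1*552 = -1*1/45530 - 552 = -1/45530 - 552 = -25132561/45530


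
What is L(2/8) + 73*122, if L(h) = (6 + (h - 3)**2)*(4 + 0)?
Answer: 35841/4 ≈ 8960.3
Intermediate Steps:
L(h) = 24 + 4*(-3 + h)**2 (L(h) = (6 + (-3 + h)**2)*4 = 24 + 4*(-3 + h)**2)
L(2/8) + 73*122 = (24 + 4*(-3 + 2/8)**2) + 73*122 = (24 + 4*(-3 + 2*(1/8))**2) + 8906 = (24 + 4*(-3 + 1/4)**2) + 8906 = (24 + 4*(-11/4)**2) + 8906 = (24 + 4*(121/16)) + 8906 = (24 + 121/4) + 8906 = 217/4 + 8906 = 35841/4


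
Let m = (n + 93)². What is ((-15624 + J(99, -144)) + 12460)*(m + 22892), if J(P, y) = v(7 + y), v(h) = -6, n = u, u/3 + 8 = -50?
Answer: -93366010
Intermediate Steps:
u = -174 (u = -24 + 3*(-50) = -24 - 150 = -174)
n = -174
J(P, y) = -6
m = 6561 (m = (-174 + 93)² = (-81)² = 6561)
((-15624 + J(99, -144)) + 12460)*(m + 22892) = ((-15624 - 6) + 12460)*(6561 + 22892) = (-15630 + 12460)*29453 = -3170*29453 = -93366010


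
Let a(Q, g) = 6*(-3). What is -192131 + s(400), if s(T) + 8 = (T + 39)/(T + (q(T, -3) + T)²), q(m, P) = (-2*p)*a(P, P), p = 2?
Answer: -42882350137/223184 ≈ -1.9214e+5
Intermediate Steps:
a(Q, g) = -18
q(m, P) = 72 (q(m, P) = -2*2*(-18) = -4*(-18) = 72)
s(T) = -8 + (39 + T)/(T + (72 + T)²) (s(T) = -8 + (T + 39)/(T + (72 + T)²) = -8 + (39 + T)/(T + (72 + T)²))
-192131 + s(400) = -192131 + (39 - 8*(72 + 400)² - 7*400)/(400 + (72 + 400)²) = -192131 + (39 - 8*472² - 2800)/(400 + 472²) = -192131 + (39 - 8*222784 - 2800)/(400 + 222784) = -192131 + (39 - 1782272 - 2800)/223184 = -192131 + (1/223184)*(-1785033) = -192131 - 1785033/223184 = -42882350137/223184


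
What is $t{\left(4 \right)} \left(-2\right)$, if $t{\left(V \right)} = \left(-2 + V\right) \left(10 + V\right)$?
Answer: $-56$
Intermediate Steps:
$t{\left(4 \right)} \left(-2\right) = \left(-20 + 4^{2} + 8 \cdot 4\right) \left(-2\right) = \left(-20 + 16 + 32\right) \left(-2\right) = 28 \left(-2\right) = -56$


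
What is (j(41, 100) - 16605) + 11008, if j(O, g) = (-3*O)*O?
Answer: -10640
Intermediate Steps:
j(O, g) = -3*O² (j(O, g) = (-3*O)*O = -3*O²)
(j(41, 100) - 16605) + 11008 = (-3*41² - 16605) + 11008 = (-3*1681 - 16605) + 11008 = (-5043 - 16605) + 11008 = -21648 + 11008 = -10640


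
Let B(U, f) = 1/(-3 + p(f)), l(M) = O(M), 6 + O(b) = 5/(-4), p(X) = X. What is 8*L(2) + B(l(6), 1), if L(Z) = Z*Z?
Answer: 63/2 ≈ 31.500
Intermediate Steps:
O(b) = -29/4 (O(b) = -6 + 5/(-4) = -6 + 5*(-¼) = -6 - 5/4 = -29/4)
l(M) = -29/4
B(U, f) = 1/(-3 + f)
L(Z) = Z²
8*L(2) + B(l(6), 1) = 8*2² + 1/(-3 + 1) = 8*4 + 1/(-2) = 32 - ½ = 63/2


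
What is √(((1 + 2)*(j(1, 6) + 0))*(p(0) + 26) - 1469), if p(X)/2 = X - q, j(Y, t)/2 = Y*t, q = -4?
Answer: 7*I*√5 ≈ 15.652*I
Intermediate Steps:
j(Y, t) = 2*Y*t (j(Y, t) = 2*(Y*t) = 2*Y*t)
p(X) = 8 + 2*X (p(X) = 2*(X - 1*(-4)) = 2*(X + 4) = 2*(4 + X) = 8 + 2*X)
√(((1 + 2)*(j(1, 6) + 0))*(p(0) + 26) - 1469) = √(((1 + 2)*(2*1*6 + 0))*((8 + 2*0) + 26) - 1469) = √((3*(12 + 0))*((8 + 0) + 26) - 1469) = √((3*12)*(8 + 26) - 1469) = √(36*34 - 1469) = √(1224 - 1469) = √(-245) = 7*I*√5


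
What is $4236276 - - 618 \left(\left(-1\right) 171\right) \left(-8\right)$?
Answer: $5081700$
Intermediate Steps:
$4236276 - - 618 \left(\left(-1\right) 171\right) \left(-8\right) = 4236276 - \left(-618\right) \left(-171\right) \left(-8\right) = 4236276 - 105678 \left(-8\right) = 4236276 - -845424 = 4236276 + 845424 = 5081700$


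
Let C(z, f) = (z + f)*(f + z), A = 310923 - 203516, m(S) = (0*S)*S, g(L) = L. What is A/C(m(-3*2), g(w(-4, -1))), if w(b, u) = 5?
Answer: 107407/25 ≈ 4296.3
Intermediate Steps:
m(S) = 0 (m(S) = 0*S = 0)
A = 107407
C(z, f) = (f + z)**2 (C(z, f) = (f + z)*(f + z) = (f + z)**2)
A/C(m(-3*2), g(w(-4, -1))) = 107407/((5 + 0)**2) = 107407/(5**2) = 107407/25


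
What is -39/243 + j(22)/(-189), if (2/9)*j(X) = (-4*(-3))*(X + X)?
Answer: -7219/567 ≈ -12.732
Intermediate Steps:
j(X) = 108*X (j(X) = 9*((-4*(-3))*(X + X))/2 = 9*(12*(2*X))/2 = 9*(24*X)/2 = 108*X)
-39/243 + j(22)/(-189) = -39/243 + (108*22)/(-189) = -39*1/243 + 2376*(-1/189) = -13/81 - 88/7 = -7219/567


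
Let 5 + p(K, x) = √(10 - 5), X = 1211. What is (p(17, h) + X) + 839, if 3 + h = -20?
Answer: 2045 + √5 ≈ 2047.2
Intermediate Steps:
h = -23 (h = -3 - 20 = -23)
p(K, x) = -5 + √5 (p(K, x) = -5 + √(10 - 5) = -5 + √5)
(p(17, h) + X) + 839 = ((-5 + √5) + 1211) + 839 = (1206 + √5) + 839 = 2045 + √5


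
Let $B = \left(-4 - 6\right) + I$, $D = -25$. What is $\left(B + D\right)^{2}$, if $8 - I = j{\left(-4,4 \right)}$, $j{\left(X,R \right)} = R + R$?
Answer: $1225$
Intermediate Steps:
$j{\left(X,R \right)} = 2 R$
$I = 0$ ($I = 8 - 2 \cdot 4 = 8 - 8 = 0$)
$B = -10$ ($B = \left(-4 - 6\right) + 0 = -10 + 0 = -10$)
$\left(B + D\right)^{2} = \left(-10 - 25\right)^{2} = \left(-35\right)^{2} = 1225$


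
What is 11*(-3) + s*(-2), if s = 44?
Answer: -121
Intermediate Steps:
11*(-3) + s*(-2) = 11*(-3) + 44*(-2) = -33 - 88 = -121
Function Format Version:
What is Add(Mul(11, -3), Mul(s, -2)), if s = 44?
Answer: -121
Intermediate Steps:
Add(Mul(11, -3), Mul(s, -2)) = Add(Mul(11, -3), Mul(44, -2)) = Add(-33, -88) = -121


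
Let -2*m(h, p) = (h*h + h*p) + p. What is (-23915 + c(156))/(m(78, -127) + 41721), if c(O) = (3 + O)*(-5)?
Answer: -49420/87391 ≈ -0.56550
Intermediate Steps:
c(O) = -15 - 5*O
m(h, p) = -p/2 - h²/2 - h*p/2 (m(h, p) = -((h*h + h*p) + p)/2 = -((h² + h*p) + p)/2 = -(p + h² + h*p)/2 = -p/2 - h²/2 - h*p/2)
(-23915 + c(156))/(m(78, -127) + 41721) = (-23915 + (-15 - 5*156))/((-½*(-127) - ½*78² - ½*78*(-127)) + 41721) = (-23915 + (-15 - 780))/((127/2 - ½*6084 + 4953) + 41721) = (-23915 - 795)/((127/2 - 3042 + 4953) + 41721) = -24710/(3949/2 + 41721) = -24710/87391/2 = -24710*2/87391 = -49420/87391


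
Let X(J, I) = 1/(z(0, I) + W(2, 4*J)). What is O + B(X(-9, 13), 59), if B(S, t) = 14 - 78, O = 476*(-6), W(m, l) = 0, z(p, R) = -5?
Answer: -2920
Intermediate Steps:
O = -2856
X(J, I) = -1/5 (X(J, I) = 1/(-5 + 0) = 1/(-5) = -1/5)
B(S, t) = -64
O + B(X(-9, 13), 59) = -2856 - 64 = -2920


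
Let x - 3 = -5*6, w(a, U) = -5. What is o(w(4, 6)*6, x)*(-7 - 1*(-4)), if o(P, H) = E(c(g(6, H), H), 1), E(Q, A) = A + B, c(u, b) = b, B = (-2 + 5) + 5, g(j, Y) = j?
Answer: -27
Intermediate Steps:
B = 8 (B = 3 + 5 = 8)
E(Q, A) = 8 + A (E(Q, A) = A + 8 = 8 + A)
x = -27 (x = 3 - 5*6 = 3 - 30 = -27)
o(P, H) = 9 (o(P, H) = 8 + 1 = 9)
o(w(4, 6)*6, x)*(-7 - 1*(-4)) = 9*(-7 - 1*(-4)) = 9*(-7 + 4) = 9*(-3) = -27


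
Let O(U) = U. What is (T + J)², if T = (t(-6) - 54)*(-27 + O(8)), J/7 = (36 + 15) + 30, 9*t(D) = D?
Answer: 23203489/9 ≈ 2.5782e+6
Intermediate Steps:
t(D) = D/9
J = 567 (J = 7*((36 + 15) + 30) = 7*(51 + 30) = 7*81 = 567)
T = 3116/3 (T = ((⅑)*(-6) - 54)*(-27 + 8) = (-⅔ - 54)*(-19) = -164/3*(-19) = 3116/3 ≈ 1038.7)
(T + J)² = (3116/3 + 567)² = (4817/3)² = 23203489/9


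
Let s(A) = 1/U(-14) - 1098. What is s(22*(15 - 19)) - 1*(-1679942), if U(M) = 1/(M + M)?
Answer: 1678816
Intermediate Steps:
U(M) = 1/(2*M)
s(A) = -1126 (s(A) = 1/((½)/(-14)) - 1098 = 1/((½)*(-1/14)) - 1098 = 1/(-1/28) - 1098 = -28 - 1098 = -1126)
s(22*(15 - 19)) - 1*(-1679942) = -1126 - 1*(-1679942) = -1126 + 1679942 = 1678816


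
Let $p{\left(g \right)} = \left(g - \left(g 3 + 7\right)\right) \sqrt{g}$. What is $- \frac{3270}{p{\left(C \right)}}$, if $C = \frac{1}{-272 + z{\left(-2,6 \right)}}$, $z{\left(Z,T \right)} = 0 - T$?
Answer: $- \frac{75755 i \sqrt{278}}{162} \approx - 7796.8 i$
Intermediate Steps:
$z{\left(Z,T \right)} = - T$
$C = - \frac{1}{278}$ ($C = \frac{1}{-272 - 6} = \frac{1}{-278} = - \frac{1}{278} \approx -0.0035971$)
$p{\left(g \right)} = \sqrt{g} \left(-7 - 2 g\right)$ ($p{\left(g \right)} = \left(g - \left(3 g + 7\right)\right) \sqrt{g} = \left(g - \left(7 + 3 g\right)\right) \sqrt{g} = \left(-7 - 2 g\right) \sqrt{g} = \sqrt{g} \left(-7 - 2 g\right)$)
$- \frac{3270}{p{\left(C \right)}} = - \frac{3270}{\sqrt{- \frac{1}{278}} \left(-7 - - \frac{1}{139}\right)} = - \frac{3270}{\frac{i \sqrt{278}}{278} \left(-7 + \frac{1}{139}\right)} = - \frac{3270}{\frac{i \sqrt{278}}{278} \left(- \frac{972}{139}\right)} = - \frac{3270}{\left(- \frac{486}{19321}\right) i \sqrt{278}} = - 3270 \frac{139 i \sqrt{278}}{972} = - \frac{75755 i \sqrt{278}}{162}$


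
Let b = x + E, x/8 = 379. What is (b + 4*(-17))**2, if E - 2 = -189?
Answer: 7711729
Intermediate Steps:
E = -187 (E = 2 - 189 = -187)
x = 3032 (x = 8*379 = 3032)
b = 2845 (b = 3032 - 187 = 2845)
(b + 4*(-17))**2 = (2845 + 4*(-17))**2 = (2845 - 68)**2 = 2777**2 = 7711729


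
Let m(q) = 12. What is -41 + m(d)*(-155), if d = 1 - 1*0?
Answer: -1901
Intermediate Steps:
d = 1 (d = 1 + 0 = 1)
-41 + m(d)*(-155) = -41 + 12*(-155) = -41 - 1860 = -1901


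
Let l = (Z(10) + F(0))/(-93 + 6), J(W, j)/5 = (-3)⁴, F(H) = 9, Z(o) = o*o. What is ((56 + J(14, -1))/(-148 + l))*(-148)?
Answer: 5935836/12985 ≈ 457.13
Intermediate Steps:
Z(o) = o²
J(W, j) = 405 (J(W, j) = 5*(-3)⁴ = 5*81 = 405)
l = -109/87 (l = (10² + 9)/(-93 + 6) = (100 + 9)/(-87) = 109*(-1/87) = -109/87 ≈ -1.2529)
((56 + J(14, -1))/(-148 + l))*(-148) = ((56 + 405)/(-148 - 109/87))*(-148) = (461/(-12985/87))*(-148) = (461*(-87/12985))*(-148) = -40107/12985*(-148) = 5935836/12985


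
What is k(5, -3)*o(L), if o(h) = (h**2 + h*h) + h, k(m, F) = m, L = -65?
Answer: 41925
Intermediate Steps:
o(h) = h + 2*h**2 (o(h) = (h**2 + h**2) + h = 2*h**2 + h = h + 2*h**2)
k(5, -3)*o(L) = 5*(-65*(1 + 2*(-65))) = 5*(-65*(1 - 130)) = 5*(-65*(-129)) = 5*8385 = 41925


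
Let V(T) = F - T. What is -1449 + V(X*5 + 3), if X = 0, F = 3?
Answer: -1449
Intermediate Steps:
V(T) = 3 - T
-1449 + V(X*5 + 3) = -1449 + (3 - (0*5 + 3)) = -1449 + (3 - (0 + 3)) = -1449 + (3 - 1*3) = -1449 + (3 - 3) = -1449 + 0 = -1449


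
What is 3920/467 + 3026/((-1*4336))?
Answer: 7791989/1012456 ≈ 7.6961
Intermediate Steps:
3920/467 + 3026/((-1*4336)) = 3920*(1/467) + 3026/(-4336) = 3920/467 + 3026*(-1/4336) = 3920/467 - 1513/2168 = 7791989/1012456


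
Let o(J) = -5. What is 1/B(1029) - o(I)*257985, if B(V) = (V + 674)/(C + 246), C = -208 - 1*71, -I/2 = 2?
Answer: 2196742242/1703 ≈ 1.2899e+6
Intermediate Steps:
I = -4 (I = -2*2 = -4)
C = -279 (C = -208 - 71 = -279)
B(V) = -674/33 - V/33 (B(V) = (V + 674)/(-279 + 246) = (674 + V)/(-33) = (674 + V)*(-1/33) = -674/33 - V/33)
1/B(1029) - o(I)*257985 = 1/(-674/33 - 1/33*1029) - (-5)*257985 = 1/(-674/33 - 343/11) - 1*(-1289925) = 1/(-1703/33) + 1289925 = -33/1703 + 1289925 = 2196742242/1703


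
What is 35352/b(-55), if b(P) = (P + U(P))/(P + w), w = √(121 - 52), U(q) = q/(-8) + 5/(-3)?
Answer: 9332928/239 - 848448*√69/1195 ≈ 33152.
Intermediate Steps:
U(q) = -5/3 - q/8 (U(q) = q*(-⅛) + 5*(-⅓) = -q/8 - 5/3 = -5/3 - q/8)
w = √69 ≈ 8.3066
b(P) = (-5/3 + 7*P/8)/(P + √69) (b(P) = (P + (-5/3 - P/8))/(P + √69) = (-5/3 + 7*P/8)/(P + √69))
35352/b(-55) = 35352/(((-40 + 21*(-55))/(24*(-55 + √69)))) = 35352/(((-40 - 1155)/(24*(-55 + √69)))) = 35352/(((1/24)*(-1195)/(-55 + √69))) = 35352/((-1195/(24*(-55 + √69)))) = 35352*(264/239 - 24*√69/1195) = 9332928/239 - 848448*√69/1195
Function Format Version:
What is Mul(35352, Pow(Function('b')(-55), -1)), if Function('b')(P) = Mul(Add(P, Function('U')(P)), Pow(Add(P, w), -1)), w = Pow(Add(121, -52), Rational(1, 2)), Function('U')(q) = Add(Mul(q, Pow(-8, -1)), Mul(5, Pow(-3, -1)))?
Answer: Add(Rational(9332928, 239), Mul(Rational(-848448, 1195), Pow(69, Rational(1, 2)))) ≈ 33152.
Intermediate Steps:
Function('U')(q) = Add(Rational(-5, 3), Mul(Rational(-1, 8), q)) (Function('U')(q) = Add(Mul(q, Rational(-1, 8)), Mul(5, Rational(-1, 3))) = Add(Mul(Rational(-1, 8), q), Rational(-5, 3)) = Add(Rational(-5, 3), Mul(Rational(-1, 8), q)))
w = Pow(69, Rational(1, 2)) ≈ 8.3066
Function('b')(P) = Mul(Pow(Add(P, Pow(69, Rational(1, 2))), -1), Add(Rational(-5, 3), Mul(Rational(7, 8), P))) (Function('b')(P) = Mul(Add(P, Add(Rational(-5, 3), Mul(Rational(-1, 8), P))), Pow(Add(P, Pow(69, Rational(1, 2))), -1)) = Mul(Add(Rational(-5, 3), Mul(Rational(7, 8), P)), Pow(Add(P, Pow(69, Rational(1, 2))), -1)) = Mul(Pow(Add(P, Pow(69, Rational(1, 2))), -1), Add(Rational(-5, 3), Mul(Rational(7, 8), P))))
Mul(35352, Pow(Function('b')(-55), -1)) = Mul(35352, Pow(Mul(Rational(1, 24), Pow(Add(-55, Pow(69, Rational(1, 2))), -1), Add(-40, Mul(21, -55))), -1)) = Mul(35352, Pow(Mul(Rational(1, 24), Pow(Add(-55, Pow(69, Rational(1, 2))), -1), Add(-40, -1155)), -1)) = Mul(35352, Pow(Mul(Rational(1, 24), Pow(Add(-55, Pow(69, Rational(1, 2))), -1), -1195), -1)) = Mul(35352, Pow(Mul(Rational(-1195, 24), Pow(Add(-55, Pow(69, Rational(1, 2))), -1)), -1)) = Mul(35352, Add(Rational(264, 239), Mul(Rational(-24, 1195), Pow(69, Rational(1, 2))))) = Add(Rational(9332928, 239), Mul(Rational(-848448, 1195), Pow(69, Rational(1, 2))))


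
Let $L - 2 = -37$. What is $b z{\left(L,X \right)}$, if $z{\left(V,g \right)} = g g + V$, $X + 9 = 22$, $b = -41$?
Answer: $-5494$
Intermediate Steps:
$L = -35$ ($L = 2 - 37 = -35$)
$X = 13$ ($X = -9 + 22 = 13$)
$z{\left(V,g \right)} = V + g^{2}$ ($z{\left(V,g \right)} = g^{2} + V = V + g^{2}$)
$b z{\left(L,X \right)} = - 41 \left(-35 + 13^{2}\right) = - 41 \left(-35 + 169\right) = \left(-41\right) 134 = -5494$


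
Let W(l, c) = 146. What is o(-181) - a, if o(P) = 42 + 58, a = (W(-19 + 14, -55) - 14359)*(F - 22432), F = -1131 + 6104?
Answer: -248144667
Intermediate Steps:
F = 4973
a = 248144767 (a = (146 - 14359)*(4973 - 22432) = -14213*(-17459) = 248144767)
o(P) = 100
o(-181) - a = 100 - 1*248144767 = 100 - 248144767 = -248144667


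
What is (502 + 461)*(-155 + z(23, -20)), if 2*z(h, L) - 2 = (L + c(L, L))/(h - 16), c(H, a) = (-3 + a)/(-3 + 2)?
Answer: -2073339/14 ≈ -1.4810e+5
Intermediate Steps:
c(H, a) = 3 - a (c(H, a) = (-3 + a)/(-1) = (-3 + a)*(-1) = 3 - a)
z(h, L) = 1 + 3/(2*(-16 + h)) (z(h, L) = 1 + ((L + (3 - L))/(h - 16))/2 = 1 + (3/(-16 + h))/2 = 1 + 3/(2*(-16 + h)))
(502 + 461)*(-155 + z(23, -20)) = (502 + 461)*(-155 + (-29/2 + 23)/(-16 + 23)) = 963*(-155 + (17/2)/7) = 963*(-155 + (⅐)*(17/2)) = 963*(-155 + 17/14) = 963*(-2153/14) = -2073339/14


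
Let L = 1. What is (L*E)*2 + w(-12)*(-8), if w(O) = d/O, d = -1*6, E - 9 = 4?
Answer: 22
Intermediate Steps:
E = 13 (E = 9 + 4 = 13)
d = -6
w(O) = -6/O
(L*E)*2 + w(-12)*(-8) = (1*13)*2 - 6/(-12)*(-8) = 13*2 - 6*(-1/12)*(-8) = 26 + (1/2)*(-8) = 26 - 4 = 22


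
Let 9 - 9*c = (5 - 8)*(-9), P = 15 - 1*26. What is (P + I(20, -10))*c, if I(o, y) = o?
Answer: -18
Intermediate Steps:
P = -11 (P = 15 - 26 = -11)
c = -2 (c = 1 - (5 - 8)*(-9)/9 = 1 - (-1)*(-9)/3 = 1 - ⅑*27 = 1 - 3 = -2)
(P + I(20, -10))*c = (-11 + 20)*(-2) = 9*(-2) = -18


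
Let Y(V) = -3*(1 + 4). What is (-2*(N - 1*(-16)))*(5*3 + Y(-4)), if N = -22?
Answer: 0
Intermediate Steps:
Y(V) = -15 (Y(V) = -3*5 = -15)
(-2*(N - 1*(-16)))*(5*3 + Y(-4)) = (-2*(-22 - 1*(-16)))*(5*3 - 15) = (-2*(-22 + 16))*(15 - 15) = -2*(-6)*0 = 12*0 = 0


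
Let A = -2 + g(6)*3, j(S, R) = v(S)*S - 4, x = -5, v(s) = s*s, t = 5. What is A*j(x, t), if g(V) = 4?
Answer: -1290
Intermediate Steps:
v(s) = s²
j(S, R) = -4 + S³ (j(S, R) = S²*S - 4 = S³ - 4 = -4 + S³)
A = 10 (A = -2 + 4*3 = -2 + 12 = 10)
A*j(x, t) = 10*(-4 + (-5)³) = 10*(-4 - 125) = 10*(-129) = -1290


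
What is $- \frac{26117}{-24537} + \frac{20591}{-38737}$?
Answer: $\frac{506452862}{950489769} \approx 0.53283$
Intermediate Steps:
$- \frac{26117}{-24537} + \frac{20591}{-38737} = \left(-26117\right) \left(- \frac{1}{24537}\right) + 20591 \left(- \frac{1}{38737}\right) = \frac{26117}{24537} - \frac{20591}{38737} = \frac{506452862}{950489769}$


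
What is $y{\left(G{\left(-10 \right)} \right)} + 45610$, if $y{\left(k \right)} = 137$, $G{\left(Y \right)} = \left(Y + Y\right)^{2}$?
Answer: $45747$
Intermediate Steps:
$G{\left(Y \right)} = 4 Y^{2}$ ($G{\left(Y \right)} = \left(2 Y\right)^{2} = 4 Y^{2}$)
$y{\left(G{\left(-10 \right)} \right)} + 45610 = 137 + 45610 = 45747$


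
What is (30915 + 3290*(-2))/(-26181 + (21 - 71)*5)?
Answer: -24335/26431 ≈ -0.92070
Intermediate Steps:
(30915 + 3290*(-2))/(-26181 + (21 - 71)*5) = (30915 - 6580)/(-26181 - 50*5) = 24335/(-26181 - 250) = 24335/(-26431) = 24335*(-1/26431) = -24335/26431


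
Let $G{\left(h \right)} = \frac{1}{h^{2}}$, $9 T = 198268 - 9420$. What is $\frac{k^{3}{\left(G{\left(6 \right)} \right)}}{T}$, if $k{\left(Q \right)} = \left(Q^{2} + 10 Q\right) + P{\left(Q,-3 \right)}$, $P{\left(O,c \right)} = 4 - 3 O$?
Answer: $\frac{160722988453}{45675665620992} \approx 0.0035188$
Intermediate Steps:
$T = \frac{188848}{9}$ ($T = \frac{198268 - 9420}{9} = \frac{1}{9} \cdot 188848 = \frac{188848}{9} \approx 20983.0$)
$G{\left(h \right)} = \frac{1}{h^{2}}$
$k{\left(Q \right)} = 4 + Q^{2} + 7 Q$ ($k{\left(Q \right)} = \left(Q^{2} + 10 Q\right) - \left(-4 + 3 Q\right) = 4 + Q^{2} + 7 Q$)
$\frac{k^{3}{\left(G{\left(6 \right)} \right)}}{T} = \frac{\left(4 + \left(\frac{1}{36}\right)^{2} + \frac{7}{36}\right)^{3}}{\frac{188848}{9}} = \left(4 + \left(\frac{1}{36}\right)^{2} + 7 \cdot \frac{1}{36}\right)^{3} \cdot \frac{9}{188848} = \left(4 + \frac{1}{1296} + \frac{7}{36}\right)^{3} \cdot \frac{9}{188848} = \left(\frac{5437}{1296}\right)^{3} \cdot \frac{9}{188848} = \frac{160722988453}{2176782336} \cdot \frac{9}{188848} = \frac{160722988453}{45675665620992}$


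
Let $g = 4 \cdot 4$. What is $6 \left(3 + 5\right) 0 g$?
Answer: $0$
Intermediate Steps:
$g = 16$
$6 \left(3 + 5\right) 0 g = 6 \left(3 + 5\right) 0 \cdot 16 = 6 \cdot 8 \cdot 0 \cdot 16 = 6 \cdot 0 \cdot 16 = 0 \cdot 16 = 0$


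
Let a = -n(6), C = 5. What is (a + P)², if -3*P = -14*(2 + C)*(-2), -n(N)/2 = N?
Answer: 25600/9 ≈ 2844.4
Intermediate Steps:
n(N) = -2*N
P = -196/3 (P = -(-14)*(2 + 5)*(-2)/3 = -(-14)*7*(-2)/3 = -(-14)*(-14)/3 = -⅓*196 = -196/3 ≈ -65.333)
a = 12 (a = -(-2)*6 = -1*(-12) = 12)
(a + P)² = (12 - 196/3)² = (-160/3)² = 25600/9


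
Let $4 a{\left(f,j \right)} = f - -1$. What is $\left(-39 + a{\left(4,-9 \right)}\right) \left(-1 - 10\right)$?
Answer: $\frac{1661}{4} \approx 415.25$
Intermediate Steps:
$a{\left(f,j \right)} = \frac{1}{4} + \frac{f}{4}$ ($a{\left(f,j \right)} = \frac{f - -1}{4} = \frac{f + 1}{4} = \frac{1 + f}{4} = \frac{1}{4} + \frac{f}{4}$)
$\left(-39 + a{\left(4,-9 \right)}\right) \left(-1 - 10\right) = \left(-39 + \left(\frac{1}{4} + \frac{1}{4} \cdot 4\right)\right) \left(-1 - 10\right) = \left(-39 + \left(\frac{1}{4} + 1\right)\right) \left(-11\right) = \left(-39 + \frac{5}{4}\right) \left(-11\right) = \left(- \frac{151}{4}\right) \left(-11\right) = \frac{1661}{4}$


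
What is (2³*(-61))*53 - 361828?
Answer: -387692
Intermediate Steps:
(2³*(-61))*53 - 361828 = (8*(-61))*53 - 361828 = -488*53 - 361828 = -25864 - 361828 = -387692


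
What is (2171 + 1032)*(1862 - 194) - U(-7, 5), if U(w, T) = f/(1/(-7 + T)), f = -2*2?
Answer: 5342596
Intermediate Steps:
f = -4
U(w, T) = 28 - 4*T (U(w, T) = -(-28 + 4*T) = -4*(-7 + T) = 28 - 4*T)
(2171 + 1032)*(1862 - 194) - U(-7, 5) = (2171 + 1032)*(1862 - 194) - (28 - 4*5) = 3203*1668 - (28 - 20) = 5342604 - 1*8 = 5342604 - 8 = 5342596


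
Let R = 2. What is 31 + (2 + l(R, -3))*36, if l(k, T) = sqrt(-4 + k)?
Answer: 103 + 36*I*sqrt(2) ≈ 103.0 + 50.912*I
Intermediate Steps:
31 + (2 + l(R, -3))*36 = 31 + (2 + sqrt(-4 + 2))*36 = 31 + (2 + sqrt(-2))*36 = 31 + (2 + I*sqrt(2))*36 = 31 + (72 + 36*I*sqrt(2)) = 103 + 36*I*sqrt(2)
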